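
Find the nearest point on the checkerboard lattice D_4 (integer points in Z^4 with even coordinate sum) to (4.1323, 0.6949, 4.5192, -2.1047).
(4, 1, 5, -2)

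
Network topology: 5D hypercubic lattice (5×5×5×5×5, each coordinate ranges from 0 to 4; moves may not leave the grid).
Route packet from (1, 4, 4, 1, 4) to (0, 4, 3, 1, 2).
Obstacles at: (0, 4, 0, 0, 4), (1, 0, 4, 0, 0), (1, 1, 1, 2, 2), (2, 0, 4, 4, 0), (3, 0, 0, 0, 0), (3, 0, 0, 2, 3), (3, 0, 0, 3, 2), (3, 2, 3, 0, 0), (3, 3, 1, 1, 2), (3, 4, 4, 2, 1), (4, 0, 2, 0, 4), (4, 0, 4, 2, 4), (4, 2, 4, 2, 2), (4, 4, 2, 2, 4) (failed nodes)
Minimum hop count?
4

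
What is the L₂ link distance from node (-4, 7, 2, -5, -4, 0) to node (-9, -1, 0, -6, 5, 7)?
14.9666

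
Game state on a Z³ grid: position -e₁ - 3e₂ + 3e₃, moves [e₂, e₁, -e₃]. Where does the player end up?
(0, -2, 2)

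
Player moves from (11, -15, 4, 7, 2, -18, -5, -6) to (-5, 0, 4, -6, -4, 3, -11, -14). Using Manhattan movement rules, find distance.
85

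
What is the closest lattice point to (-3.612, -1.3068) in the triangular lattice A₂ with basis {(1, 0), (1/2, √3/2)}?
(-3.5, -0.866)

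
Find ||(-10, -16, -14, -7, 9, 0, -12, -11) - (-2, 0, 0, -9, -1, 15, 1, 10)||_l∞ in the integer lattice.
21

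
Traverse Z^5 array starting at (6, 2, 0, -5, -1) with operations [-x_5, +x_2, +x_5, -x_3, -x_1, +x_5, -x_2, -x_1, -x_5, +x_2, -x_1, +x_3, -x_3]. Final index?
(3, 3, -1, -5, -1)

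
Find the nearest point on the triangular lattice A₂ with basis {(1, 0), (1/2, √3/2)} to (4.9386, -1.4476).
(5, -1.732)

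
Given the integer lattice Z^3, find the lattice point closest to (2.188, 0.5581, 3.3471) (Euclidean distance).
(2, 1, 3)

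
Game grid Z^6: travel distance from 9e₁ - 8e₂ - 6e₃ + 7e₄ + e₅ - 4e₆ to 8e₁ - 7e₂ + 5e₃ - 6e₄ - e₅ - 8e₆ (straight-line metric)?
17.6635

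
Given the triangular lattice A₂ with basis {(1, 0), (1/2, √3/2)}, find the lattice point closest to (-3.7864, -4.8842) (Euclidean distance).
(-4, -5.196)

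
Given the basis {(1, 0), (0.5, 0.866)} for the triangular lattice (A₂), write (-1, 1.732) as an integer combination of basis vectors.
-2b₁ + 2b₂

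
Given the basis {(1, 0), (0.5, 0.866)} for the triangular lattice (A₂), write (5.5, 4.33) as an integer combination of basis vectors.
3b₁ + 5b₂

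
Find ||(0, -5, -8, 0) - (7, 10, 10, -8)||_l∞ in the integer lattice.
18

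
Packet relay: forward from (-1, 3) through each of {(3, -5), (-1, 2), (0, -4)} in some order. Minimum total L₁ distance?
12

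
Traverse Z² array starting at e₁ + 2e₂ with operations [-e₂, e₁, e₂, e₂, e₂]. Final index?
(2, 4)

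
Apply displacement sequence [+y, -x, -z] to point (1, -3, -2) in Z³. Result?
(0, -2, -3)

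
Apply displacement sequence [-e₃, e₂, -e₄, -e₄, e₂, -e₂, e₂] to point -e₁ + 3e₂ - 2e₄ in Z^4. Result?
(-1, 5, -1, -4)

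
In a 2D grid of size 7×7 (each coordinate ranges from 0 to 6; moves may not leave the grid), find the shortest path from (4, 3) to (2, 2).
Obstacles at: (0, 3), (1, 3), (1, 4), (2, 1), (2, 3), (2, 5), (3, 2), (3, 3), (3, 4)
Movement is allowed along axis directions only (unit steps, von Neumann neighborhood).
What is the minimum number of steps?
9
(one shortest path: (4, 3) → (4, 2) → (4, 1) → (3, 1) → (3, 0) → (2, 0) → (1, 0) → (1, 1) → (1, 2) → (2, 2))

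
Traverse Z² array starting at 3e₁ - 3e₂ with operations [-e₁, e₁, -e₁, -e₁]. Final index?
(1, -3)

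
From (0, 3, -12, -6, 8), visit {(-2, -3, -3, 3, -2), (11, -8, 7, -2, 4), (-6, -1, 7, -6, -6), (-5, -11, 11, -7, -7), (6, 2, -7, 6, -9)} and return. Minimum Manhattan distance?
202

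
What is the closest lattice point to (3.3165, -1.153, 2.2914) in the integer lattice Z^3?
(3, -1, 2)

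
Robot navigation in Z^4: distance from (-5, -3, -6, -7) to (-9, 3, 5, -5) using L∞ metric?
11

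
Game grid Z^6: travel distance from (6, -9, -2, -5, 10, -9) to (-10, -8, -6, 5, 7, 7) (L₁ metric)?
50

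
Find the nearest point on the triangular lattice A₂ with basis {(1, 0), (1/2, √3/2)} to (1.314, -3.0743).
(1, -3.464)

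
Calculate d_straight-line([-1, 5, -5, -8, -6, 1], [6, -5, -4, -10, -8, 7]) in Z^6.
13.9284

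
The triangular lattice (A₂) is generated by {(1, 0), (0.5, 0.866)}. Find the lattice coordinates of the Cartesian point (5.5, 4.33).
3b₁ + 5b₂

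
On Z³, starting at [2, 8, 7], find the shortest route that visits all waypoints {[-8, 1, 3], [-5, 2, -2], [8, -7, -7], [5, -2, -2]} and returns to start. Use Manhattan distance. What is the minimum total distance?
92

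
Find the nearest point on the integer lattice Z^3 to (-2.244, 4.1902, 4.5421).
(-2, 4, 5)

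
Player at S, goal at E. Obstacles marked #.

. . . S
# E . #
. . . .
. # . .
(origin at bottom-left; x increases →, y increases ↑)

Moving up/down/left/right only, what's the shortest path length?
3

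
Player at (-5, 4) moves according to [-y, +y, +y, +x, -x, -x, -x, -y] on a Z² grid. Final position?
(-7, 4)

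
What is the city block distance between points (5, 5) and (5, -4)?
9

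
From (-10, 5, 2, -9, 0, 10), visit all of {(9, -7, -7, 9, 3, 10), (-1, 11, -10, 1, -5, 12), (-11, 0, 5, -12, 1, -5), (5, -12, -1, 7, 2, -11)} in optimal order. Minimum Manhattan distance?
176
(one optimal route: (-10, 5, 2, -9, 0, 10) → (-11, 0, 5, -12, 1, -5) → (5, -12, -1, 7, 2, -11) → (9, -7, -7, 9, 3, 10) → (-1, 11, -10, 1, -5, 12))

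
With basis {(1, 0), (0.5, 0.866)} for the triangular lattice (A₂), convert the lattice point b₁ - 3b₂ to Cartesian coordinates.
(-0.5, -2.598)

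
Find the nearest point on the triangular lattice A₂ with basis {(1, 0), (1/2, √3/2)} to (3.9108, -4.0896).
(3.5, -4.33)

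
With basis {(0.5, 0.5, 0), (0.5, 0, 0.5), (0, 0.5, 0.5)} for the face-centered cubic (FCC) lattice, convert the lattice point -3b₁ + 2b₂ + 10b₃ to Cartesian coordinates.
(-0.5, 3.5, 6)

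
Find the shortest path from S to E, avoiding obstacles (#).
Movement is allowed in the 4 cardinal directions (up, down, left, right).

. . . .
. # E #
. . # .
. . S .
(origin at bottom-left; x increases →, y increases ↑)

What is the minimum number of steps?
8
(one shortest path: (2, 0) → (1, 0) → (0, 0) → (0, 1) → (0, 2) → (0, 3) → (1, 3) → (2, 3) → (2, 2))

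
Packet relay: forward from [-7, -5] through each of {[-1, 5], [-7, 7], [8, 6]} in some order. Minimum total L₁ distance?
30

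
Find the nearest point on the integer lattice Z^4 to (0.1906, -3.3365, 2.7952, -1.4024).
(0, -3, 3, -1)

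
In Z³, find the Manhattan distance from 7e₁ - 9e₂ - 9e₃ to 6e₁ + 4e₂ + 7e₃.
30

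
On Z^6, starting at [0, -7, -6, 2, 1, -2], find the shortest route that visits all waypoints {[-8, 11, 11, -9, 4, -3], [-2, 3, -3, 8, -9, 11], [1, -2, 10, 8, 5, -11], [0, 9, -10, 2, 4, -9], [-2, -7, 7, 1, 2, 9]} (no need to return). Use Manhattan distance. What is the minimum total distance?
208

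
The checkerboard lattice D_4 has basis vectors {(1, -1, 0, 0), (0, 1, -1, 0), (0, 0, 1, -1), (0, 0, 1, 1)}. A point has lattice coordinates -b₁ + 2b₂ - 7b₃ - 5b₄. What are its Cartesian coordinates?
(-1, 3, -14, 2)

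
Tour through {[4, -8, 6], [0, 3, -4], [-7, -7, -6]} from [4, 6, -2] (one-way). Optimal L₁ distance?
52
(one optimal route: (4, 6, -2) → (0, 3, -4) → (-7, -7, -6) → (4, -8, 6))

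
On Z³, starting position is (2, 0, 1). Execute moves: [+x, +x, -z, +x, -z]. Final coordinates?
(5, 0, -1)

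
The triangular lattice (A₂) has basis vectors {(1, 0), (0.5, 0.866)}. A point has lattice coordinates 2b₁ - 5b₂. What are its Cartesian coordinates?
(-0.5, -4.33)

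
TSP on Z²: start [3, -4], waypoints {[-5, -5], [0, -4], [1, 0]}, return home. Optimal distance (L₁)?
26
(one optimal route: (3, -4) → (-5, -5) → (0, -4) → (1, 0) → (3, -4))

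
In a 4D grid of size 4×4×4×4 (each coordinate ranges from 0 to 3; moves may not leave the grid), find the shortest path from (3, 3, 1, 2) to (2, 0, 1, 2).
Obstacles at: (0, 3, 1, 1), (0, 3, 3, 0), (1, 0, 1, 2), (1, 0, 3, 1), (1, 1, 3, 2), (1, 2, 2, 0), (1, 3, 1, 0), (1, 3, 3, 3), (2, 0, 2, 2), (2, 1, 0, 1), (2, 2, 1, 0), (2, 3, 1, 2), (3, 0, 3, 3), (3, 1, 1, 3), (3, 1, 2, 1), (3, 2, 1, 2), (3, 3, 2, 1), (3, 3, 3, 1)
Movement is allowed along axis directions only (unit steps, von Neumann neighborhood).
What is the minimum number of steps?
6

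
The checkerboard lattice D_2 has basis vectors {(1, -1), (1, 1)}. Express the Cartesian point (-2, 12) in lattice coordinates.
-7b₁ + 5b₂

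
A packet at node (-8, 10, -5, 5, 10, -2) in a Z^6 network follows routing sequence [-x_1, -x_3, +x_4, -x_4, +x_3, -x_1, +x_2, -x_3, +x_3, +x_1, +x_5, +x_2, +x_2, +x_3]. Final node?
(-9, 13, -4, 5, 11, -2)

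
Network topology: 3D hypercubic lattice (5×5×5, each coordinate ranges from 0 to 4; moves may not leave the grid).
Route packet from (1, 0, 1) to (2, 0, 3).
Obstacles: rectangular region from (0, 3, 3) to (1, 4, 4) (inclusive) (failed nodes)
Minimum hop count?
3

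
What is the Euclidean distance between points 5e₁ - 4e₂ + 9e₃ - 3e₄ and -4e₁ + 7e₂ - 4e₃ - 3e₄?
19.2614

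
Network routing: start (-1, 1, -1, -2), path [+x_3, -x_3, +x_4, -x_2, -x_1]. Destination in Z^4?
(-2, 0, -1, -1)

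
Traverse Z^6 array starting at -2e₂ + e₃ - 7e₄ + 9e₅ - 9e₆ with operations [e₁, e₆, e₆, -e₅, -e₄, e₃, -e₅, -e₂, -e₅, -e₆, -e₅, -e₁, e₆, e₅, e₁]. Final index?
(1, -3, 2, -8, 6, -7)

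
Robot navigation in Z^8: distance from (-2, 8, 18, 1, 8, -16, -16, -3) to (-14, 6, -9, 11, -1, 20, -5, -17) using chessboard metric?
36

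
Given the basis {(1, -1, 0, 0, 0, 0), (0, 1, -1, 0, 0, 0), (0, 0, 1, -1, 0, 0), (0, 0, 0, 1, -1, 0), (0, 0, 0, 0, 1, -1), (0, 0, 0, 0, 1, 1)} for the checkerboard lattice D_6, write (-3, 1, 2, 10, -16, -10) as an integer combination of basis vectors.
-3b₁ - 2b₂ + 10b₄ + 2b₅ - 8b₆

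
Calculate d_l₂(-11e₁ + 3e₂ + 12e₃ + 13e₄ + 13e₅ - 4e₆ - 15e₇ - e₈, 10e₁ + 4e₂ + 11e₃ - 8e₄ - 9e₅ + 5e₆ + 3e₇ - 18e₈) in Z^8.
45.4093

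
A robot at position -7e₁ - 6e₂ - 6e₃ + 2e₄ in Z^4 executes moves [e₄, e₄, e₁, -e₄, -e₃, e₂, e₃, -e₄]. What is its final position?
(-6, -5, -6, 2)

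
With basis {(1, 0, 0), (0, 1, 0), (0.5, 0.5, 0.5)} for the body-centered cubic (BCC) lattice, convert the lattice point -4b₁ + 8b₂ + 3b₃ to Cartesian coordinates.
(-2.5, 9.5, 1.5)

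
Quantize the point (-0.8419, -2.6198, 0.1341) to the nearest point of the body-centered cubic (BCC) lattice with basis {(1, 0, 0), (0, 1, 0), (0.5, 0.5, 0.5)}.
(-1, -3, 0)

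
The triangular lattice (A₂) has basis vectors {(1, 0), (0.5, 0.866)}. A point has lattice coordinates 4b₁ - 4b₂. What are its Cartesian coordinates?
(2, -3.464)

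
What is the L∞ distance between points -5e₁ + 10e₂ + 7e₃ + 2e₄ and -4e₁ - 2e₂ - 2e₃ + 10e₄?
12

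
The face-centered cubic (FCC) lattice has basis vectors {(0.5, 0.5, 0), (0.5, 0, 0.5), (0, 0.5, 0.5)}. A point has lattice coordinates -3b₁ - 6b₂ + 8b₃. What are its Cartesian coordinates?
(-4.5, 2.5, 1)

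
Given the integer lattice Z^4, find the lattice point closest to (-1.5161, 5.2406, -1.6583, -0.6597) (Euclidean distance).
(-2, 5, -2, -1)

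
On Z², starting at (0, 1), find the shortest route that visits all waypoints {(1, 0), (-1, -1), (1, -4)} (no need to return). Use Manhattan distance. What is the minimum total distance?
10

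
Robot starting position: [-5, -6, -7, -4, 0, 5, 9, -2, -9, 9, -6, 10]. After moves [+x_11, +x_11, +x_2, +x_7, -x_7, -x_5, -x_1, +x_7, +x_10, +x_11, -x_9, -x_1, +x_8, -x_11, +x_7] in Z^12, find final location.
(-7, -5, -7, -4, -1, 5, 11, -1, -10, 10, -4, 10)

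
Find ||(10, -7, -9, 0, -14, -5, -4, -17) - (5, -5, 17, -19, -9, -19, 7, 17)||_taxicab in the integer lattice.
116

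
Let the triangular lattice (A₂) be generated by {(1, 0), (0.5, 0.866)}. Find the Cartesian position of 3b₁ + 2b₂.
(4, 1.732)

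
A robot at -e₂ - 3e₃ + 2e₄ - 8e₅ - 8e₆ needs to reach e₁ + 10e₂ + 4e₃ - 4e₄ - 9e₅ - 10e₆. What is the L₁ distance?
28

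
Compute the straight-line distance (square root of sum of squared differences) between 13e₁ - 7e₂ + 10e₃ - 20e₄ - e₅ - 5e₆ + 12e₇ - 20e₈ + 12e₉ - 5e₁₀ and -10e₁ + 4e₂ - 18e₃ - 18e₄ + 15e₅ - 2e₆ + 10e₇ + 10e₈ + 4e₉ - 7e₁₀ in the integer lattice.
51.7204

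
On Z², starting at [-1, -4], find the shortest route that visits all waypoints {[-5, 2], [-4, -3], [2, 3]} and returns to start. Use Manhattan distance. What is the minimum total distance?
28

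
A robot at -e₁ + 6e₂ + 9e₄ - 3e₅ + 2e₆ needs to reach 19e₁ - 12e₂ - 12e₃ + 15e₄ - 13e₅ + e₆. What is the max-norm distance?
20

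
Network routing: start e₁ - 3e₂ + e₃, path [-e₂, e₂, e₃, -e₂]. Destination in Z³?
(1, -4, 2)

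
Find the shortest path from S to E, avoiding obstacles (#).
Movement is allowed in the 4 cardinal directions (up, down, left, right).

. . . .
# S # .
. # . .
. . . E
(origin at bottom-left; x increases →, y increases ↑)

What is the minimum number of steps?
6
(one shortest path: (1, 2) → (1, 3) → (2, 3) → (3, 3) → (3, 2) → (3, 1) → (3, 0))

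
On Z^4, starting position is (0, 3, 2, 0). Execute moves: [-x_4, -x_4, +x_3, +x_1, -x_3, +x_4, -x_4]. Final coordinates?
(1, 3, 2, -2)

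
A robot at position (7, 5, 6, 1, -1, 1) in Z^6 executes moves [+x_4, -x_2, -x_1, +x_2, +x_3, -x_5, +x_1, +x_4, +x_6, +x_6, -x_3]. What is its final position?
(7, 5, 6, 3, -2, 3)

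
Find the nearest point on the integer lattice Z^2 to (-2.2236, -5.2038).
(-2, -5)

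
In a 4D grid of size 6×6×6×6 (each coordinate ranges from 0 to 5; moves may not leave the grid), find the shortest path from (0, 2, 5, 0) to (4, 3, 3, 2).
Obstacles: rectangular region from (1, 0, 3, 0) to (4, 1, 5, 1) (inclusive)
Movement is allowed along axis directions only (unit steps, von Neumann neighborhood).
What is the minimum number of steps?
9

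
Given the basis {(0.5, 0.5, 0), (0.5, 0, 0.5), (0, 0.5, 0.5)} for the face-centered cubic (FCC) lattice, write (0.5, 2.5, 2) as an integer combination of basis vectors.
b₁ + 4b₃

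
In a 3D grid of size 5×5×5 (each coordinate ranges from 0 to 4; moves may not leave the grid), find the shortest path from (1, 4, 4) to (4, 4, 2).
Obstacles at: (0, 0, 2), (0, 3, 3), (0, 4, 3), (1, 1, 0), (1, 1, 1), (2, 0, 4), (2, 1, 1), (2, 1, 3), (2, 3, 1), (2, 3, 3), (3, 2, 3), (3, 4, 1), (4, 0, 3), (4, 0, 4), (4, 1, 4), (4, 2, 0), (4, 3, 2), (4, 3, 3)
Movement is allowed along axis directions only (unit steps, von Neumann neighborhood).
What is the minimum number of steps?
5
(one shortest path: (1, 4, 4) → (2, 4, 4) → (3, 4, 4) → (4, 4, 4) → (4, 4, 3) → (4, 4, 2))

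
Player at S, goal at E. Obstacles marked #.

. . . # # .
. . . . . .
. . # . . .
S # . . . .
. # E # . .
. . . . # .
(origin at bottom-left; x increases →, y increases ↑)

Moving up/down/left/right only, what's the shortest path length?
5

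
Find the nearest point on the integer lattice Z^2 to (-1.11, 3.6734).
(-1, 4)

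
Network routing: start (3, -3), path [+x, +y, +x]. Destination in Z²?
(5, -2)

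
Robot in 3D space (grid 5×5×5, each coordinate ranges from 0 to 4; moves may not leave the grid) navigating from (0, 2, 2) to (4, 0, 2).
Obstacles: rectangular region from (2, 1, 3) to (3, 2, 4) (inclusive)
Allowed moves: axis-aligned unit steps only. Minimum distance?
6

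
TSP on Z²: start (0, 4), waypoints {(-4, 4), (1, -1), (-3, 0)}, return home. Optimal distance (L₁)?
20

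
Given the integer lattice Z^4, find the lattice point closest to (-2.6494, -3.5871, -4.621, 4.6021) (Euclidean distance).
(-3, -4, -5, 5)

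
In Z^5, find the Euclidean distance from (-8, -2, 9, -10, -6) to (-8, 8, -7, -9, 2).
20.5183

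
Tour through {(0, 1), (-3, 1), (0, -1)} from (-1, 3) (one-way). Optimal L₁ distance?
9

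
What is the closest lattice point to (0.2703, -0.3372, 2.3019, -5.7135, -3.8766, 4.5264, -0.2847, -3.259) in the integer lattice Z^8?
(0, 0, 2, -6, -4, 5, 0, -3)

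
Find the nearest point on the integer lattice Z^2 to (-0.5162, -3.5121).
(-1, -4)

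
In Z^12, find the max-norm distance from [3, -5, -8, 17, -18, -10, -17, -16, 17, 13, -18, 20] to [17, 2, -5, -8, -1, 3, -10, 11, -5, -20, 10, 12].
33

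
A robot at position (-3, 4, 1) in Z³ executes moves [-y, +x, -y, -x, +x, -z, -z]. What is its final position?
(-2, 2, -1)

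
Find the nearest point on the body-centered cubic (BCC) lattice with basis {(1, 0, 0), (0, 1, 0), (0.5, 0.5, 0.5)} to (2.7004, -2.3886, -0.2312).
(2.5, -2.5, -0.5)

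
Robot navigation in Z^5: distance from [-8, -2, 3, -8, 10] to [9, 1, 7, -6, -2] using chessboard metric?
17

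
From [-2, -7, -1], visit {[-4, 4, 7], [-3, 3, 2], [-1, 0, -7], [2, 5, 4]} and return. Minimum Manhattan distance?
64
(one optimal route: (-2, -7, -1) → (-3, 3, 2) → (-4, 4, 7) → (2, 5, 4) → (-1, 0, -7) → (-2, -7, -1))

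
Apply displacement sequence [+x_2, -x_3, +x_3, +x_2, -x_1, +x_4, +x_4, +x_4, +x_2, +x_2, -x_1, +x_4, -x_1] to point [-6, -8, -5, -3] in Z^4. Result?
(-9, -4, -5, 1)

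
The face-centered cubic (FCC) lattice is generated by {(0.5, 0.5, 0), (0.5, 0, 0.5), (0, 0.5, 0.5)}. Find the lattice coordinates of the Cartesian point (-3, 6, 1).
2b₁ - 8b₂ + 10b₃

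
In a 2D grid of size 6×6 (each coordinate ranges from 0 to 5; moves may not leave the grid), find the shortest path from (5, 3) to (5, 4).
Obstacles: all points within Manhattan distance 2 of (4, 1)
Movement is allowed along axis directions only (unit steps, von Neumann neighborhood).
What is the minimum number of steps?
1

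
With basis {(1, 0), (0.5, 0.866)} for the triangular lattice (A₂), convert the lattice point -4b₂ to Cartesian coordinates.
(-2, -3.464)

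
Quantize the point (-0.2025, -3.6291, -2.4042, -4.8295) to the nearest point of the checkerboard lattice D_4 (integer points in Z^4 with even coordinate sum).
(0, -4, -3, -5)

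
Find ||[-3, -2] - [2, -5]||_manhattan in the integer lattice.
8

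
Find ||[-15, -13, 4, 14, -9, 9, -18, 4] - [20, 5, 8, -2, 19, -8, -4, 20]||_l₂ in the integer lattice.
57.8446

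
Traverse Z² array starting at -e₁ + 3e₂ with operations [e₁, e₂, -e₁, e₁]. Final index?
(0, 4)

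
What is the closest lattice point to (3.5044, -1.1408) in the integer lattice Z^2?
(4, -1)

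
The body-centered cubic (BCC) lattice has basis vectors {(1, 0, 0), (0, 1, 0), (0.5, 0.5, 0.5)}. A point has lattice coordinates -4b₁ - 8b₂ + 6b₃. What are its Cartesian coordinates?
(-1, -5, 3)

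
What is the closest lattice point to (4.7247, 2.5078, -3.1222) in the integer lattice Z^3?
(5, 3, -3)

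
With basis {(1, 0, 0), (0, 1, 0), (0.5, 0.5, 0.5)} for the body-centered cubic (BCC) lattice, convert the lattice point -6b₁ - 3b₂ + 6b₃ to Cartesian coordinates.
(-3, 0, 3)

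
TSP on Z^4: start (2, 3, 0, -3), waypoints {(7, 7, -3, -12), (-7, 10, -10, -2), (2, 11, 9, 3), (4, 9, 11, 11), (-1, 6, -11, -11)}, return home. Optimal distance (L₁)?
140
(one optimal route: (2, 3, 0, -3) → (7, 7, -3, -12) → (-1, 6, -11, -11) → (-7, 10, -10, -2) → (2, 11, 9, 3) → (4, 9, 11, 11) → (2, 3, 0, -3))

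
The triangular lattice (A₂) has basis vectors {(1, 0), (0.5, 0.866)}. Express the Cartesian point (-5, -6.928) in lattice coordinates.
-b₁ - 8b₂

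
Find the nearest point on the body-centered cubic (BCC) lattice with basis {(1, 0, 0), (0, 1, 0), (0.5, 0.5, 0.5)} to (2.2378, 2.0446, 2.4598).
(2, 2, 2)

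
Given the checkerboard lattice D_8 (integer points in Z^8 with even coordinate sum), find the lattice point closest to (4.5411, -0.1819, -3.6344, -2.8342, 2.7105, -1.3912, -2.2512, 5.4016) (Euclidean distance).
(4, 0, -4, -3, 3, -1, -2, 5)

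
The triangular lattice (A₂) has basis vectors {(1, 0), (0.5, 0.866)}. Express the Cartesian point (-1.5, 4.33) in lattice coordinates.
-4b₁ + 5b₂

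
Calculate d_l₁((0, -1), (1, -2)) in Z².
2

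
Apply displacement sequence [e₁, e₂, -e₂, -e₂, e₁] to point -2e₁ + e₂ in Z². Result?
(0, 0)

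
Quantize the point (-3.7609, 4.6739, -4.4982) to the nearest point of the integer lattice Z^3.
(-4, 5, -4)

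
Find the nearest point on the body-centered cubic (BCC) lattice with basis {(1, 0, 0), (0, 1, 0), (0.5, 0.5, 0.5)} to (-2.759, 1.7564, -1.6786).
(-2.5, 1.5, -1.5)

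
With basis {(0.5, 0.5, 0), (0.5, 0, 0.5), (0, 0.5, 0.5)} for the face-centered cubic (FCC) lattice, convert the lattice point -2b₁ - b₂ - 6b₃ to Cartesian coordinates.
(-1.5, -4, -3.5)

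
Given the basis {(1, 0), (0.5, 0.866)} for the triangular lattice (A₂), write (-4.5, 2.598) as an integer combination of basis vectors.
-6b₁ + 3b₂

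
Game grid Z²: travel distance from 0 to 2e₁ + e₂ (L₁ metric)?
3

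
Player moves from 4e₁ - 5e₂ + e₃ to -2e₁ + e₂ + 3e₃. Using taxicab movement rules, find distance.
14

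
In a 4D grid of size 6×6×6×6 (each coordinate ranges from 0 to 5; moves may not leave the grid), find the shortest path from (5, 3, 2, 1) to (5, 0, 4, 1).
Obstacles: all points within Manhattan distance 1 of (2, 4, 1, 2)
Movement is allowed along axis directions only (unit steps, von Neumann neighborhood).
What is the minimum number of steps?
5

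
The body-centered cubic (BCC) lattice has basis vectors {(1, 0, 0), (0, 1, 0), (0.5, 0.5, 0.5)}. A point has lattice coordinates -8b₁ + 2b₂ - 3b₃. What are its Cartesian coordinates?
(-9.5, 0.5, -1.5)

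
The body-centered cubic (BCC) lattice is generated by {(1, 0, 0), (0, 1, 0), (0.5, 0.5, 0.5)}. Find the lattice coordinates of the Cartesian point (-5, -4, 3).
-8b₁ - 7b₂ + 6b₃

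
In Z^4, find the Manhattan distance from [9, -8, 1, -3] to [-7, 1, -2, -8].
33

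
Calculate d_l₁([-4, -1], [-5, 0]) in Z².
2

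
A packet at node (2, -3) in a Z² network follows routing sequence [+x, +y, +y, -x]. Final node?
(2, -1)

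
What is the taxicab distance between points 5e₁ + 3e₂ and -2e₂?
10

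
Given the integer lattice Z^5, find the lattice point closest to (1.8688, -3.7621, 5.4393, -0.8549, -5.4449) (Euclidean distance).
(2, -4, 5, -1, -5)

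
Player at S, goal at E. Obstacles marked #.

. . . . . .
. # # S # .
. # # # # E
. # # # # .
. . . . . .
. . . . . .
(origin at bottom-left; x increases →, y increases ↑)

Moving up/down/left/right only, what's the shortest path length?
5
(one shortest path: (3, 4) → (3, 5) → (4, 5) → (5, 5) → (5, 4) → (5, 3))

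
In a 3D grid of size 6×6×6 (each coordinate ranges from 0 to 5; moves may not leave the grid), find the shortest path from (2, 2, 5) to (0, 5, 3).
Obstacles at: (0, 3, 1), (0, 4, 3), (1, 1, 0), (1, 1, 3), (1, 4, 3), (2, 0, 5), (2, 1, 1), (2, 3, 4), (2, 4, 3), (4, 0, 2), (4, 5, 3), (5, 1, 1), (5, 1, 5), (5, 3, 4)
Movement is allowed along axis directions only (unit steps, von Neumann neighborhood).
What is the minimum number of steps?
7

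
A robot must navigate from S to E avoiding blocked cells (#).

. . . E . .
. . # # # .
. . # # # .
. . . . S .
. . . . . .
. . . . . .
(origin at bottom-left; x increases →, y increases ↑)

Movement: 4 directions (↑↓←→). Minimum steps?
6
(one shortest path: (4, 2) → (5, 2) → (5, 3) → (5, 4) → (5, 5) → (4, 5) → (3, 5))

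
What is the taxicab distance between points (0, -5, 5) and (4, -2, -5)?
17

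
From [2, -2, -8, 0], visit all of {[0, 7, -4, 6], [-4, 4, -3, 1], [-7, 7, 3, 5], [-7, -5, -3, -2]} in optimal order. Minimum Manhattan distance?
62
(one optimal route: (2, -2, -8, 0) → (-7, -5, -3, -2) → (-4, 4, -3, 1) → (0, 7, -4, 6) → (-7, 7, 3, 5))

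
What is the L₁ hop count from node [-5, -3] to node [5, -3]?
10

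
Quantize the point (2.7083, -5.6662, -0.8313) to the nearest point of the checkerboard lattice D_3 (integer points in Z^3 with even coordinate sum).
(3, -6, -1)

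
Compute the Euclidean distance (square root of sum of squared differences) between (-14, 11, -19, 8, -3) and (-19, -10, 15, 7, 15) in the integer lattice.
44.1248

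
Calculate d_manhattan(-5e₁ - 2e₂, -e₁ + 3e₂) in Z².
9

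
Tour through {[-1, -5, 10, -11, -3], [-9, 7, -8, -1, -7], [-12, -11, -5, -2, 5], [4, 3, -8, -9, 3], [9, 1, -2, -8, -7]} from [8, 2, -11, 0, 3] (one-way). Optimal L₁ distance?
162
(one optimal route: (8, 2, -11, 0, 3) → (4, 3, -8, -9, 3) → (9, 1, -2, -8, -7) → (-1, -5, 10, -11, -3) → (-12, -11, -5, -2, 5) → (-9, 7, -8, -1, -7))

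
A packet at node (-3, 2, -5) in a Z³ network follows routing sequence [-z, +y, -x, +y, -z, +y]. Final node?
(-4, 5, -7)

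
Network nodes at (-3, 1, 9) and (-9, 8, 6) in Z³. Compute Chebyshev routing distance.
7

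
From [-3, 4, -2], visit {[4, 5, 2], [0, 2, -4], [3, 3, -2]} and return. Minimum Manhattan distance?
32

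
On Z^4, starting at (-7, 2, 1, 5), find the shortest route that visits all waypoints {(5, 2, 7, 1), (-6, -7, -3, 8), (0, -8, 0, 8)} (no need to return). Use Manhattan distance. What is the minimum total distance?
56
(one optimal route: (-7, 2, 1, 5) → (-6, -7, -3, 8) → (0, -8, 0, 8) → (5, 2, 7, 1))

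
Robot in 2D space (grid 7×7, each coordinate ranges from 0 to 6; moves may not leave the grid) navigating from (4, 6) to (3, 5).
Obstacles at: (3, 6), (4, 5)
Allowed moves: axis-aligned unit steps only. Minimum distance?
6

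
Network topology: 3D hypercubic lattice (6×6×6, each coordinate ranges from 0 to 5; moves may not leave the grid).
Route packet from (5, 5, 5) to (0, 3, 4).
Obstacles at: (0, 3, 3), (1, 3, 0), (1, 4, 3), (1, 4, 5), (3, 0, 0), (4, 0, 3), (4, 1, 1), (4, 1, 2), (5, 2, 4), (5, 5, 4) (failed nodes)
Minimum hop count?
8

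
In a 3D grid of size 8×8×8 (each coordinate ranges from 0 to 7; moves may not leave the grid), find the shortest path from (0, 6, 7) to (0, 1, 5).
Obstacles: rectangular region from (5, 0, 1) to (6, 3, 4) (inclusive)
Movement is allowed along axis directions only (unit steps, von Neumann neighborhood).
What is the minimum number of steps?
7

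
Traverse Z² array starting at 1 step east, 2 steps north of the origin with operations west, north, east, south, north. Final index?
(1, 3)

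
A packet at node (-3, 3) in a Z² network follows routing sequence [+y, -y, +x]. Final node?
(-2, 3)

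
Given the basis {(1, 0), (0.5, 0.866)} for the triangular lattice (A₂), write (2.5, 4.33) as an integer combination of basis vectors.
5b₂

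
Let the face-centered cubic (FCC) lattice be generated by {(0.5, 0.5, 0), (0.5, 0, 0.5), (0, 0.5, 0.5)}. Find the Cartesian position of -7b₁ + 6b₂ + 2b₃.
(-0.5, -2.5, 4)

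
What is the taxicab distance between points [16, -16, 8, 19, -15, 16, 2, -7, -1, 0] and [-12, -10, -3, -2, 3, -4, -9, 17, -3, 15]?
156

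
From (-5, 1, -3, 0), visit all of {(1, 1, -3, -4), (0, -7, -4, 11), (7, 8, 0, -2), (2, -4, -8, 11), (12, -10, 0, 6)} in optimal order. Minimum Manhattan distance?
92
(one optimal route: (-5, 1, -3, 0) → (1, 1, -3, -4) → (7, 8, 0, -2) → (12, -10, 0, 6) → (0, -7, -4, 11) → (2, -4, -8, 11))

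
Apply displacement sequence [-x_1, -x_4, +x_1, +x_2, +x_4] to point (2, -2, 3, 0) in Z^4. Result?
(2, -1, 3, 0)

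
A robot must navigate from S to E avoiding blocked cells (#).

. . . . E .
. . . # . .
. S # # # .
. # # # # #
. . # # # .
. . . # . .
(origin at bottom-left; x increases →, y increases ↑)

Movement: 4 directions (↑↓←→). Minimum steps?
5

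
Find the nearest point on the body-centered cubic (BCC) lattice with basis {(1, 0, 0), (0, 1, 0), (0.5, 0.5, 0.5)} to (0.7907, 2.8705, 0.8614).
(1, 3, 1)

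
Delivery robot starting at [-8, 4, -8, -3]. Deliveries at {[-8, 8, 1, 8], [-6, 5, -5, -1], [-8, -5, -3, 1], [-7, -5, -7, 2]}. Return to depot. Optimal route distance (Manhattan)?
74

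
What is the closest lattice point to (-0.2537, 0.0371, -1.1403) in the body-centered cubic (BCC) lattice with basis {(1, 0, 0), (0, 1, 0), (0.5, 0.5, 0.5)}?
(0, 0, -1)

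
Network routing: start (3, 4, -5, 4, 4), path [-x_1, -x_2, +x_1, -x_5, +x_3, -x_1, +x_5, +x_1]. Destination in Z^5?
(3, 3, -4, 4, 4)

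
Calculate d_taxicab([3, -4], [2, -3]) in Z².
2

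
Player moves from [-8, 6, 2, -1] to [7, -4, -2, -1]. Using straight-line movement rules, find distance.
18.4662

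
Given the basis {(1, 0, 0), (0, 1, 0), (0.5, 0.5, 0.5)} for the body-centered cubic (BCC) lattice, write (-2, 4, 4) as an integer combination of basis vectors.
-6b₁ + 8b₃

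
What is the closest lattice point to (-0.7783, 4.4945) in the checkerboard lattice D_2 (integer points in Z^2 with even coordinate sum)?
(-1, 5)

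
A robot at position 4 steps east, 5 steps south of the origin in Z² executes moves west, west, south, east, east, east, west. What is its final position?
(4, -6)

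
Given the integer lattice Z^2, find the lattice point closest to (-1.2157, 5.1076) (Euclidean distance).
(-1, 5)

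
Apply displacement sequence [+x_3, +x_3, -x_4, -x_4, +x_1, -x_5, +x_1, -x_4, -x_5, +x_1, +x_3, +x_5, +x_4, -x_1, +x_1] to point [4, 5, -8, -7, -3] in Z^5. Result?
(7, 5, -5, -9, -4)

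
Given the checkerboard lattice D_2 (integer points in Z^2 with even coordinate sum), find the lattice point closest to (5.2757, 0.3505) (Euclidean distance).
(5, 1)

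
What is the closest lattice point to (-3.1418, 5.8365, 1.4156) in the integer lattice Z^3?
(-3, 6, 1)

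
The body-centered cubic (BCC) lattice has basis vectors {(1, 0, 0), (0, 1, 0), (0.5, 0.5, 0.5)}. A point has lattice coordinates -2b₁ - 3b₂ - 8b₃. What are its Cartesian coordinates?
(-6, -7, -4)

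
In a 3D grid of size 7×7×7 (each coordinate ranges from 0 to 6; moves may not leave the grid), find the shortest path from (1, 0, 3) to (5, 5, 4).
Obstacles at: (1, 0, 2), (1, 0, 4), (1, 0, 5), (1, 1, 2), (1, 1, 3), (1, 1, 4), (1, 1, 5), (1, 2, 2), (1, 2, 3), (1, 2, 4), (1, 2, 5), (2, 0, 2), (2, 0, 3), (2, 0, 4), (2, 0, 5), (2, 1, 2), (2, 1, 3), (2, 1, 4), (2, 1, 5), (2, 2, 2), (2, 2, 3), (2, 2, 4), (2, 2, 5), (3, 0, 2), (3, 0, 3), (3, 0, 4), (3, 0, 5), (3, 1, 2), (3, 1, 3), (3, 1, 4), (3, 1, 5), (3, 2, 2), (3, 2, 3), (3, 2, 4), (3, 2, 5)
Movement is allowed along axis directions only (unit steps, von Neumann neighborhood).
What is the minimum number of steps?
12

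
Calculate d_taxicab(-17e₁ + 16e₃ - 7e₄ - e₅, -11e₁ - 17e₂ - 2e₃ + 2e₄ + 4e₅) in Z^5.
55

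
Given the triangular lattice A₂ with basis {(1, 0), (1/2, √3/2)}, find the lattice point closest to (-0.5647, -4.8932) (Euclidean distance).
(-1, -5.196)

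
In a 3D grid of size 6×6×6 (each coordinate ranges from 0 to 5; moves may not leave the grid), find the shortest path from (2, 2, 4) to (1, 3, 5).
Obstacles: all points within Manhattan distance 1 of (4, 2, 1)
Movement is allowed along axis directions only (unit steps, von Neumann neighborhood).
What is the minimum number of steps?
3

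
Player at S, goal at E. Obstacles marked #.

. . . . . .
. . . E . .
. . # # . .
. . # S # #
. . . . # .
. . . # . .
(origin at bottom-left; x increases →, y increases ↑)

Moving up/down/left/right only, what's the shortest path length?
8
(one shortest path: (3, 2) → (3, 1) → (2, 1) → (1, 1) → (1, 2) → (1, 3) → (1, 4) → (2, 4) → (3, 4))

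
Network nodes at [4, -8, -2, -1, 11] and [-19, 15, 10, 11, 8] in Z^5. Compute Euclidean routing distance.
36.8103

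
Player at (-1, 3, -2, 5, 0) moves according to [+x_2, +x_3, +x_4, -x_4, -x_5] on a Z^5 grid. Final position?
(-1, 4, -1, 5, -1)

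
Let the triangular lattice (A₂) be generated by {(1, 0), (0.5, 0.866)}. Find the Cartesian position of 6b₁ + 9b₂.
(10.5, 7.794)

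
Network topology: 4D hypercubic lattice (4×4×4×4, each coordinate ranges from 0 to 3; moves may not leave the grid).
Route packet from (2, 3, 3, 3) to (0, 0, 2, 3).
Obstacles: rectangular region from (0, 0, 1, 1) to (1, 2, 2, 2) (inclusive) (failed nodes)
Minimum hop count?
6
(one shortest path: (2, 3, 3, 3) → (1, 3, 3, 3) → (0, 3, 3, 3) → (0, 2, 3, 3) → (0, 1, 3, 3) → (0, 0, 3, 3) → (0, 0, 2, 3))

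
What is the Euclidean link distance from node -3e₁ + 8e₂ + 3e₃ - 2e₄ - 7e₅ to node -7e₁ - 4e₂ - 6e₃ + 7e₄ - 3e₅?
18.3848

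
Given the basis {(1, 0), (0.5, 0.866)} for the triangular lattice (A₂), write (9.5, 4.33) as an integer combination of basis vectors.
7b₁ + 5b₂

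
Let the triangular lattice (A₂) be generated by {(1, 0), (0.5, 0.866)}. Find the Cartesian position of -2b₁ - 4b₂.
(-4, -3.464)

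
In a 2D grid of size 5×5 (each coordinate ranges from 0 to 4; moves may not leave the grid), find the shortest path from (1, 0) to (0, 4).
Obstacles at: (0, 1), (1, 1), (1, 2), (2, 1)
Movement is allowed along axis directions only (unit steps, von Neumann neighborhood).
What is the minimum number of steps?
9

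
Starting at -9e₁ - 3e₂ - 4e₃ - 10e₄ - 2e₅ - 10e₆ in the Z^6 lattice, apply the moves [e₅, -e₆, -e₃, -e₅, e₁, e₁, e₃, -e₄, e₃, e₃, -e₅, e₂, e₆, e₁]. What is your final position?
(-6, -2, -2, -11, -3, -10)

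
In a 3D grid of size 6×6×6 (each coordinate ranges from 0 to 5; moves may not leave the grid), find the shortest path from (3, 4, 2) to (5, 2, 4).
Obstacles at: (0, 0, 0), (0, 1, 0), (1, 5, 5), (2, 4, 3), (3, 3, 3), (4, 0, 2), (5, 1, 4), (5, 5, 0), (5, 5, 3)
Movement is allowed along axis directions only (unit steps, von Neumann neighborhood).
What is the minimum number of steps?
6
(one shortest path: (3, 4, 2) → (4, 4, 2) → (5, 4, 2) → (5, 3, 2) → (5, 2, 2) → (5, 2, 3) → (5, 2, 4))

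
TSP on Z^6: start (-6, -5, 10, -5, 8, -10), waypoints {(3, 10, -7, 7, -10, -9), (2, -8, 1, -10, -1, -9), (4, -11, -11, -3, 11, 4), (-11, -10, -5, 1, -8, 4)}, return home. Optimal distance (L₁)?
246
(one optimal route: (-6, -5, 10, -5, 8, -10) → (2, -8, 1, -10, -1, -9) → (3, 10, -7, 7, -10, -9) → (-11, -10, -5, 1, -8, 4) → (4, -11, -11, -3, 11, 4) → (-6, -5, 10, -5, 8, -10))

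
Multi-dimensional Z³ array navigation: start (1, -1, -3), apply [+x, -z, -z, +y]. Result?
(2, 0, -5)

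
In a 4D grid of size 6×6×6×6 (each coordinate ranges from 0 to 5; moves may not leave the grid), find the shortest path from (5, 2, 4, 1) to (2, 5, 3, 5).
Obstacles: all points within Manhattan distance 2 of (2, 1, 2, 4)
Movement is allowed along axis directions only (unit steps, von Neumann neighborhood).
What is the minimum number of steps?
11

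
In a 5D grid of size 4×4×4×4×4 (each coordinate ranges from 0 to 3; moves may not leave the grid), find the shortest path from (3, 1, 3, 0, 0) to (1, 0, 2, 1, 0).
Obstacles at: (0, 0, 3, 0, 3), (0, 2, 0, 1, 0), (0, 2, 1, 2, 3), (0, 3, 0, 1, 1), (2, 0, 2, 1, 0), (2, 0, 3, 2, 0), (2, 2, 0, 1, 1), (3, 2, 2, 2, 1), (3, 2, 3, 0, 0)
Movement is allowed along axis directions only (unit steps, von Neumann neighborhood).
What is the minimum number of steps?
5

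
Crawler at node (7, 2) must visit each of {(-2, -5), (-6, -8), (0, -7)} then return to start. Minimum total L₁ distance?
46
(one optimal route: (7, 2) → (-2, -5) → (-6, -8) → (0, -7) → (7, 2))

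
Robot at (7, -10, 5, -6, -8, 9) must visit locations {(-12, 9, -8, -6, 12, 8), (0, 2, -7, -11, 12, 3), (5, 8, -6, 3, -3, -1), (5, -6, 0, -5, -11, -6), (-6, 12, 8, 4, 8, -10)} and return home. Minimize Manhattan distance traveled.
270
(one optimal route: (7, -10, 5, -6, -8, 9) → (0, 2, -7, -11, 12, 3) → (-12, 9, -8, -6, 12, 8) → (-6, 12, 8, 4, 8, -10) → (5, 8, -6, 3, -3, -1) → (5, -6, 0, -5, -11, -6) → (7, -10, 5, -6, -8, 9))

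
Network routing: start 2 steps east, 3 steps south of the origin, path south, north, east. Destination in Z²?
(3, -3)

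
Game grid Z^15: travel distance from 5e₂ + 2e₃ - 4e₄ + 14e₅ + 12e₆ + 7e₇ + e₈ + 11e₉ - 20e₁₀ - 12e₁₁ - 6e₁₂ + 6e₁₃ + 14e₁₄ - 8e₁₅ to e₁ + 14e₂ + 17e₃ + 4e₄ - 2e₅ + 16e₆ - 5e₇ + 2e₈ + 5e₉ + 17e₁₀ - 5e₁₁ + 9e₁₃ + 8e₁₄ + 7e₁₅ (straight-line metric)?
50.4777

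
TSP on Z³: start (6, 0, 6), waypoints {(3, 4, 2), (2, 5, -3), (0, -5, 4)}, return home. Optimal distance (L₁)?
50
(one optimal route: (6, 0, 6) → (3, 4, 2) → (2, 5, -3) → (0, -5, 4) → (6, 0, 6))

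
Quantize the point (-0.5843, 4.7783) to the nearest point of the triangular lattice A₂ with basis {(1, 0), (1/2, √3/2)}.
(-0.5, 4.33)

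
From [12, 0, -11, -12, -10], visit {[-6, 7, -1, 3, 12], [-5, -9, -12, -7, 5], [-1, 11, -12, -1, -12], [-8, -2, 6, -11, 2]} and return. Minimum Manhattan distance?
210
(one optimal route: (12, 0, -11, -12, -10) → (-5, -9, -12, -7, 5) → (-8, -2, 6, -11, 2) → (-6, 7, -1, 3, 12) → (-1, 11, -12, -1, -12) → (12, 0, -11, -12, -10))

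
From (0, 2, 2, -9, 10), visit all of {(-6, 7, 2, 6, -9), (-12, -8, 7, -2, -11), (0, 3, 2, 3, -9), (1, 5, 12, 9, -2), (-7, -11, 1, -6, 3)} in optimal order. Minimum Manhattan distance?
138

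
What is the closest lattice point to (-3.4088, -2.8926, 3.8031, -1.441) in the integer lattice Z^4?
(-3, -3, 4, -1)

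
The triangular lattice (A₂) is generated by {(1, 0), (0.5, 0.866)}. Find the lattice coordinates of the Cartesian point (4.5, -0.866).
5b₁ - b₂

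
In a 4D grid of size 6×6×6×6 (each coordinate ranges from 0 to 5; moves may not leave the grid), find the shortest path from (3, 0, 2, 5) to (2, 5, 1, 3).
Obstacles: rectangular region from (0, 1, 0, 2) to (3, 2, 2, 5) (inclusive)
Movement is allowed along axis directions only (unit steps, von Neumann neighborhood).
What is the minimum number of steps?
11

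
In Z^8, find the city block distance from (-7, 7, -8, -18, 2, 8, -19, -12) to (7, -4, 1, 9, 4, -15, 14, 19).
150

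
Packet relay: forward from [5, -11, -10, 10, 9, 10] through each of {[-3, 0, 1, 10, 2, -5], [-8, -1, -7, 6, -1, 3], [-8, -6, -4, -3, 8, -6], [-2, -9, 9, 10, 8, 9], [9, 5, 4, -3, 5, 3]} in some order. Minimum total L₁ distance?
180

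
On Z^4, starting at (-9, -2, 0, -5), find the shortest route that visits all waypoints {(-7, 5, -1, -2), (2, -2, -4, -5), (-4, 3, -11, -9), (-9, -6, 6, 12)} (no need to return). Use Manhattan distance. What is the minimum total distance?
93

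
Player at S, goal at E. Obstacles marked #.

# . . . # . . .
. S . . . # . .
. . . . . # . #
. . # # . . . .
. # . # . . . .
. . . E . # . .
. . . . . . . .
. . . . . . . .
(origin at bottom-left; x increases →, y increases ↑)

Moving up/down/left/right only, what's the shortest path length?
8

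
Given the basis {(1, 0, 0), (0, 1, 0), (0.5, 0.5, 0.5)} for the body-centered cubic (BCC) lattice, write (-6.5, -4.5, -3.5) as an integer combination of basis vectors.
-3b₁ - b₂ - 7b₃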